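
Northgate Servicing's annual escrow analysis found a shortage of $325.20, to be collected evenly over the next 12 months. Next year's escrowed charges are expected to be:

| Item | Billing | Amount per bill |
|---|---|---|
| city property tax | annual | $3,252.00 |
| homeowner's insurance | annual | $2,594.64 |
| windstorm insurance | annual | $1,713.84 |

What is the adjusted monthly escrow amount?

$657.14

City property tax — $3,252.00 per year
Homeowner's insurance — $2,594.64 per year
Windstorm insurance — $1,713.84 per year
Annual escrow total = $7,560.48
Monthly escrow = $7,560.48 / 12 = $630.04
Monthly shortage recovery: $325.20 ÷ 12 = $27.10
New monthly escrow = $630.04 + $27.10 = $657.14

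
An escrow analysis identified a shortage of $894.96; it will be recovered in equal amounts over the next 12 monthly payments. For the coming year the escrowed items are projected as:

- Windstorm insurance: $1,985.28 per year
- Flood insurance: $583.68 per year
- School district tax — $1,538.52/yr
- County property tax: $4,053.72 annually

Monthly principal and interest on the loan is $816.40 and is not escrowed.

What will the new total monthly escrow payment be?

Windstorm insurance = $1,985.28 annually
Flood insurance = $583.68 annually
School district tax = $1,538.52 annually
County property tax = $4,053.72 annually
Yearly total = $1,985.28 + $583.68 + $1,538.52 + $4,053.72 = $8,161.20
Monthly = $8,161.20 / 12 = $680.10
Shortage per month = $894.96 ÷ 12 = $74.58
New monthly escrow = $680.10 + $74.58 = $754.68

$754.68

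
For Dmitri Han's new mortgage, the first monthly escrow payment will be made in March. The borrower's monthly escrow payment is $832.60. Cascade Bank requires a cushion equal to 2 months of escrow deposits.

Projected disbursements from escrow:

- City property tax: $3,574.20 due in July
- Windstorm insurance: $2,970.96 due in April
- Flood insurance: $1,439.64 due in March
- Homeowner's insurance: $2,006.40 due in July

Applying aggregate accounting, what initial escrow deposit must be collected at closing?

$7,493.40

Cushion = 2 × $832.60 = $1,665.20
Trial balance (start $0, +$832.60 each month, − disbursements):
  Mar: +$832.60 − $1,439.64 → -$607.04
  Apr: +$832.60 − $2,970.96 → -$2,745.40
  May: +$832.60 → -$1,912.80
  Jun: +$832.60 → -$1,080.20
  Jul: +$832.60 − $5,580.60 → -$5,828.20
  Aug: +$832.60 → -$4,995.60
  Sep: +$832.60 → -$4,163.00
  Oct: +$832.60 → -$3,330.40
  Nov: +$832.60 → -$2,497.80
  Dec: +$832.60 → -$1,665.20
  Jan: +$832.60 → -$832.60
  Feb: +$832.60 → $0.00
Lowest trial balance = -$5,828.20 (Jul)
Initial deposit = cushion − low point = $1,665.20 − (-$5,828.20) = $7,493.40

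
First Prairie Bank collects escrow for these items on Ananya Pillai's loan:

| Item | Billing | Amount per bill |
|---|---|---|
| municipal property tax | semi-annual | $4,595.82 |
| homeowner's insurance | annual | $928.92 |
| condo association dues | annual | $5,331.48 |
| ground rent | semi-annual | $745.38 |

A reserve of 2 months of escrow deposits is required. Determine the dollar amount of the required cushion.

$2,823.80

Municipal property tax: $4,595.82 × 2 = $9,191.64/yr
Homeowner's insurance: $928.92/yr
Condo association dues: $5,331.48/yr
Ground rent: $745.38 × 2 = $1,490.76/yr
Annual escrow total = $9,191.64 + $928.92 + $5,331.48 + $1,490.76 = $16,942.80
Base monthly escrow = $16,942.80 / 12 = $1,411.90
Cushion = 2 × $1,411.90 = $2,823.80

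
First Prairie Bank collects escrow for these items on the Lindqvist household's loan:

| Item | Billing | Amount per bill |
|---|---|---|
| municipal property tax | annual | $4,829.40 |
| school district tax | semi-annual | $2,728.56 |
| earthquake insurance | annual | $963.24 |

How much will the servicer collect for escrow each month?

Municipal property tax = $4,829.40 per year
School district tax = $2,728.56 × 2 = $5,457.12 per year
Earthquake insurance = $963.24 per year
Total annual escrow = $4,829.40 + $5,457.12 + $963.24 = $11,249.76
Base monthly escrow = $11,249.76 ÷ 12 = $937.48

$937.48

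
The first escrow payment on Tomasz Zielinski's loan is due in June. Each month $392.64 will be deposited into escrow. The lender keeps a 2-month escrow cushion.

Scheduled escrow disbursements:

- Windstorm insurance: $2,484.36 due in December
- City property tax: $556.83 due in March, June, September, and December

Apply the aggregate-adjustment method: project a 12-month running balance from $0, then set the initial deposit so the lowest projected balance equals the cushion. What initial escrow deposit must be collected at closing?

Cushion = 2 × $392.64 = $785.28
Trial balance (start $0, +$392.64 each month, − disbursements):
  Jun: +$392.64 − $556.83 → -$164.19
  Jul: +$392.64 → $228.45
  Aug: +$392.64 → $621.09
  Sep: +$392.64 − $556.83 → $456.90
  Oct: +$392.64 → $849.54
  Nov: +$392.64 → $1,242.18
  Dec: +$392.64 − $3,041.19 → -$1,406.37
  Jan: +$392.64 → -$1,013.73
  Feb: +$392.64 → -$621.09
  Mar: +$392.64 − $556.83 → -$785.28
  Apr: +$392.64 → -$392.64
  May: +$392.64 → $0.00
Lowest trial balance = -$1,406.37 (Dec)
Initial deposit = cushion − low point = $785.28 − (-$1,406.37) = $2,191.65

$2,191.65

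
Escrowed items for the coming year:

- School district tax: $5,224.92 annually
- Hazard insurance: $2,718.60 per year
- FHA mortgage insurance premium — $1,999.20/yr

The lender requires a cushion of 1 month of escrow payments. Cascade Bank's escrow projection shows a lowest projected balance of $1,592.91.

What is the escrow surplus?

School district tax — $5,224.92
Hazard insurance — $2,718.60
FHA mortgage insurance premium — $1,999.20
Annual escrow total = $9,942.72
Monthly = $9,942.72 / 12 = $828.56
Cushion = 1 × $828.56 = $828.56
Surplus = $1,592.91 − $828.56 = $764.35

$764.35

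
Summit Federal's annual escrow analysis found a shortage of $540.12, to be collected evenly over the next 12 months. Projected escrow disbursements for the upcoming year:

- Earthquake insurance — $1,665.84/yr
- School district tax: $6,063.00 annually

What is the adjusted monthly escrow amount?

$689.08

Earthquake insurance = $1,665.84 annually
School district tax = $6,063.00 annually
Yearly total = $1,665.84 + $6,063.00 = $7,728.84
Monthly escrow = $7,728.84 ÷ 12 = $644.07
Shortage per month = $540.12 ÷ 12 = $45.01
New monthly escrow = $644.07 + $45.01 = $689.08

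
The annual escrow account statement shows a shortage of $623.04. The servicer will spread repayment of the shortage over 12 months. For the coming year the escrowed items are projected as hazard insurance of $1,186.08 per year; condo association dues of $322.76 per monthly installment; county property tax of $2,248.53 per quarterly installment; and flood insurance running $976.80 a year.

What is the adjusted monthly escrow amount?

Hazard insurance — $1,186.08
Condo association dues — $322.76 × 12 = $3,873.12
County property tax — $2,248.53 × 4 = $8,994.12
Flood insurance — $976.80
Total per year = $1,186.08 + $3,873.12 + $8,994.12 + $976.80 = $15,030.12
Monthly = $15,030.12 / 12 = $1,252.51
Monthly shortage recovery: $623.04 / 12 = $51.92
Adjusted monthly = $1,252.51 + $51.92 = $1,304.43

$1,304.43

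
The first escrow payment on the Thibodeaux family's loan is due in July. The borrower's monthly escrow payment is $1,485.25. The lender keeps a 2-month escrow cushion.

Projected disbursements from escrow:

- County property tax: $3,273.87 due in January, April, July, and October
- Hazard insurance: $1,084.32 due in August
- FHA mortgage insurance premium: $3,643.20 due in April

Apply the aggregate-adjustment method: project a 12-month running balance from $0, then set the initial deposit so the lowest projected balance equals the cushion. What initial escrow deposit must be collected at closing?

$5,941.00

Cushion = 2 × $1,485.25 = $2,970.50
Trial balance (start $0, +$1,485.25 each month, − disbursements):
  Jul: +$1,485.25 − $3,273.87 → -$1,788.62
  Aug: +$1,485.25 − $1,084.32 → -$1,387.69
  Sep: +$1,485.25 → $97.56
  Oct: +$1,485.25 − $3,273.87 → -$1,691.06
  Nov: +$1,485.25 → -$205.81
  Dec: +$1,485.25 → $1,279.44
  Jan: +$1,485.25 − $3,273.87 → -$509.18
  Feb: +$1,485.25 → $976.07
  Mar: +$1,485.25 → $2,461.32
  Apr: +$1,485.25 − $6,917.07 → -$2,970.50
  May: +$1,485.25 → -$1,485.25
  Jun: +$1,485.25 → $0.00
Lowest trial balance = -$2,970.50 (Apr)
Initial deposit = cushion − low point = $2,970.50 − (-$2,970.50) = $5,941.00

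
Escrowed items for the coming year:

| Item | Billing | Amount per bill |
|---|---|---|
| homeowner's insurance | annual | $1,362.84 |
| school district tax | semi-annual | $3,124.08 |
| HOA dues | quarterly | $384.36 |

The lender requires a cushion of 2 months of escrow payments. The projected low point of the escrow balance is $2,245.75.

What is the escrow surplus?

Homeowner's insurance = $1,362.84
School district tax = $3,124.08 × 2 = $6,248.16
HOA dues = $384.36 × 4 = $1,537.44
Annual escrow total = $1,362.84 + $6,248.16 + $1,537.44 = $9,148.44
Monthly escrow = $9,148.44 / 12 = $762.37
Required reserve = 2 × $762.37 = $1,524.74
Excess over cushion: $2,245.75 − $1,524.74 = $721.01

$721.01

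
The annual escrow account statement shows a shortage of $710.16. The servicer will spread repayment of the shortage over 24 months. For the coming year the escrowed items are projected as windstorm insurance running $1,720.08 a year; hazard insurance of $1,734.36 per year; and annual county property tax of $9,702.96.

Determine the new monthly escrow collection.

Windstorm insurance = $1,720.08
Hazard insurance = $1,734.36
County property tax = $9,702.96
Total per year = $13,157.40
Per month = $13,157.40 ÷ 12 = $1,096.45
Monthly shortage recovery: $710.16 ÷ 24 = $29.59
Adjusted monthly = $1,096.45 + $29.59 = $1,126.04

$1,126.04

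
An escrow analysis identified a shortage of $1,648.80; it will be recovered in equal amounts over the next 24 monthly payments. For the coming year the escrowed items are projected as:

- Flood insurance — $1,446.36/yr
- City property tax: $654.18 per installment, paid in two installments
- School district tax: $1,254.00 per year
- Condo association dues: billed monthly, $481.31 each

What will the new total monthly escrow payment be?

Flood insurance: $1,446.36
City property tax: $654.18 × 2 = $1,308.36
School district tax: $1,254.00
Condo association dues: $481.31 × 12 = $5,775.72
Total annual escrow = $9,784.44
Monthly = $9,784.44 / 12 = $815.37
Monthly shortage recovery: $1,648.80 ÷ 24 = $68.70
Adjusted monthly = $815.37 + $68.70 = $884.07

$884.07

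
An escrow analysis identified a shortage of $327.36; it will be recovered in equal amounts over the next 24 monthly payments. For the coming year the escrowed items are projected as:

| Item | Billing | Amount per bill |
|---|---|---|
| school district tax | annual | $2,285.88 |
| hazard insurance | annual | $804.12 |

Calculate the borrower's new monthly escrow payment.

$271.14

School district tax = $2,285.88 per year
Hazard insurance = $804.12 per year
Annual escrow total = $3,090.00
Monthly = $3,090.00 ÷ 12 = $257.50
Shortage per month = $327.36 / 24 = $13.64
New monthly escrow = $257.50 + $13.64 = $271.14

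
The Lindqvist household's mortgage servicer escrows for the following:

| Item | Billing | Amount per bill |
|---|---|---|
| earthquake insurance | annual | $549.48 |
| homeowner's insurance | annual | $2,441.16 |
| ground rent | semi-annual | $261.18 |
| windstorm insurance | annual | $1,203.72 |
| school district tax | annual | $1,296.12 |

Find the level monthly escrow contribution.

$501.07

Earthquake insurance — $549.48
Homeowner's insurance — $2,441.16
Ground rent — $261.18 × 2 = $522.36
Windstorm insurance — $1,203.72
School district tax — $1,296.12
Total per year = $549.48 + $2,441.16 + $522.36 + $1,203.72 + $1,296.12 = $6,012.84
Per month = $6,012.84 ÷ 12 = $501.07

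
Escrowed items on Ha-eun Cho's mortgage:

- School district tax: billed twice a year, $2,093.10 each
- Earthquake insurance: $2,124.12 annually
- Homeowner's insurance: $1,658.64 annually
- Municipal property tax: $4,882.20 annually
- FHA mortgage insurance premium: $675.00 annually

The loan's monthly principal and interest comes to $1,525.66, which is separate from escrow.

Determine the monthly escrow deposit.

School district tax = $2,093.10 × 2 = $4,186.20 per year
Earthquake insurance = $2,124.12 per year
Homeowner's insurance = $1,658.64 per year
Municipal property tax = $4,882.20 per year
FHA mortgage insurance premium = $675.00 per year
Yearly total = $4,186.20 + $2,124.12 + $1,658.64 + $4,882.20 + $675.00 = $13,526.16
Monthly = $13,526.16 / 12 = $1,127.18

$1,127.18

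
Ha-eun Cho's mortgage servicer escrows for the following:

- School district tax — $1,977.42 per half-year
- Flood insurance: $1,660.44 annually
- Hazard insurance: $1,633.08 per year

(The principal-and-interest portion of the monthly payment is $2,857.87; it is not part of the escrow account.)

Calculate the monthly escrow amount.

School district tax — $1,977.42 × 2 = $3,954.84 annually
Flood insurance — $1,660.44 annually
Hazard insurance — $1,633.08 annually
Annual escrow total = $7,248.36
Monthly escrow = $7,248.36 / 12 = $604.03

$604.03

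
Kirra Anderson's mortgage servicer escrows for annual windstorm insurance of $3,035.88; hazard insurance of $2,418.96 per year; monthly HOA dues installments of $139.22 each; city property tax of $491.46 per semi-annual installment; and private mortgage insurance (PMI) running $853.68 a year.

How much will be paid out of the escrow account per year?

Windstorm insurance: $3,035.88/yr
Hazard insurance: $2,418.96/yr
HOA dues: $139.22 × 12 = $1,670.64/yr
City property tax: $491.46 × 2 = $982.92/yr
Private mortgage insurance (PMI): $853.68/yr
Total annual escrow = $3,035.88 + $2,418.96 + $1,670.64 + $982.92 + $853.68 = $8,962.08

$8,962.08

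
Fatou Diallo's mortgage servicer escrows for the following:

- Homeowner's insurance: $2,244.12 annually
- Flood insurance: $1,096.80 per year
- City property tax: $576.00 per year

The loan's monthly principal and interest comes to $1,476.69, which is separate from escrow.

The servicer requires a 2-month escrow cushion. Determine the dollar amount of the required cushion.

$652.82

Homeowner's insurance = $2,244.12 annually
Flood insurance = $1,096.80 annually
City property tax = $576.00 annually
Total annual escrow = $2,244.12 + $1,096.80 + $576.00 = $3,916.92
Monthly = $3,916.92 ÷ 12 = $326.41
Cushion = 2 × $326.41 = $652.82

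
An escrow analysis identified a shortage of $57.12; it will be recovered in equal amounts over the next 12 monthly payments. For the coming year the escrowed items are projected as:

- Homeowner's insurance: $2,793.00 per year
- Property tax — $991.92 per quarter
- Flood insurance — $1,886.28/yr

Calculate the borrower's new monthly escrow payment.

Homeowner's insurance — $2,793.00
Property tax — $991.92 × 4 = $3,967.68
Flood insurance — $1,886.28
Combined annual = $2,793.00 + $3,967.68 + $1,886.28 = $8,646.96
Monthly = $8,646.96 ÷ 12 = $720.58
Shortage per month = $57.12 ÷ 12 = $4.76
Adjusted monthly = $720.58 + $4.76 = $725.34

$725.34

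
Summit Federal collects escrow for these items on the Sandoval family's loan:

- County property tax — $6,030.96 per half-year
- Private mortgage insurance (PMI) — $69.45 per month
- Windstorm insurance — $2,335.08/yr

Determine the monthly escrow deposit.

$1,269.20

County property tax = $6,030.96 × 2 = $12,061.92/yr
Private mortgage insurance (PMI) = $69.45 × 12 = $833.40/yr
Windstorm insurance = $2,335.08/yr
Annual escrow total = $15,230.40
Base monthly escrow = $15,230.40 ÷ 12 = $1,269.20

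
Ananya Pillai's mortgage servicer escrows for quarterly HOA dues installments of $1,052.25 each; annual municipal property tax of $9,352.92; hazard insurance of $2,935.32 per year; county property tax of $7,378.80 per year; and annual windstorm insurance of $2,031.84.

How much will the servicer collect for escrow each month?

HOA dues — $1,052.25 × 4 = $4,209.00 per year
Municipal property tax — $9,352.92 per year
Hazard insurance — $2,935.32 per year
County property tax — $7,378.80 per year
Windstorm insurance — $2,031.84 per year
Total per year = $4,209.00 + $9,352.92 + $2,935.32 + $7,378.80 + $2,031.84 = $25,907.88
Monthly escrow = $25,907.88 ÷ 12 = $2,158.99

$2,158.99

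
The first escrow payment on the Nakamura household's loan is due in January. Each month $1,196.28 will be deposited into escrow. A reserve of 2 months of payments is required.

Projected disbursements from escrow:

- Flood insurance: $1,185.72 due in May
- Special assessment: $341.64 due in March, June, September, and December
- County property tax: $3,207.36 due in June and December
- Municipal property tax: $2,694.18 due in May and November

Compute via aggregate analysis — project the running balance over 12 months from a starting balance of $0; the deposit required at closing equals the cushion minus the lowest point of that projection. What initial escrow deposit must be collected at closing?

Cushion = 2 × $1,196.28 = $2,392.56
Trial balance (start $0, +$1,196.28 each month, − disbursements):
  Jan: +$1,196.28 → $1,196.28
  Feb: +$1,196.28 → $2,392.56
  Mar: +$1,196.28 − $341.64 → $3,247.20
  Apr: +$1,196.28 → $4,443.48
  May: +$1,196.28 − $3,879.90 → $1,759.86
  Jun: +$1,196.28 − $3,549.00 → -$592.86
  Jul: +$1,196.28 → $603.42
  Aug: +$1,196.28 → $1,799.70
  Sep: +$1,196.28 − $341.64 → $2,654.34
  Oct: +$1,196.28 → $3,850.62
  Nov: +$1,196.28 − $2,694.18 → $2,352.72
  Dec: +$1,196.28 − $3,549.00 → $0.00
Lowest trial balance = -$592.86 (Jun)
Initial deposit = cushion − low point = $2,392.56 − (-$592.86) = $2,985.42

$2,985.42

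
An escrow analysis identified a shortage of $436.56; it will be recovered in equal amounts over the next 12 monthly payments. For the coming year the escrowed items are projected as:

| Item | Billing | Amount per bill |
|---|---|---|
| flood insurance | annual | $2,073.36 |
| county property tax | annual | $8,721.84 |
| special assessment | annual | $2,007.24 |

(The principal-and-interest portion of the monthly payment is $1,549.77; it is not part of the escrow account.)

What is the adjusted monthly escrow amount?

Flood insurance — $2,073.36/yr
County property tax — $8,721.84/yr
Special assessment — $2,007.24/yr
Annual escrow total = $2,073.36 + $8,721.84 + $2,007.24 = $12,802.44
Monthly escrow = $12,802.44 ÷ 12 = $1,066.87
Shortage spread = $436.56 ÷ 12 = $36.38/mo
Adjusted monthly = $1,066.87 + $36.38 = $1,103.25

$1,103.25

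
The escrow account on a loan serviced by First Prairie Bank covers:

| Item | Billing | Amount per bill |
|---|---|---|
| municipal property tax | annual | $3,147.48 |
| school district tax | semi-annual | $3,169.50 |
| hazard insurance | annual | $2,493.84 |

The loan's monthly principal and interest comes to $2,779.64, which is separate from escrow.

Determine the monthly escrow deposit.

Municipal property tax: $3,147.48 per year
School district tax: $3,169.50 × 2 = $6,339.00 per year
Hazard insurance: $2,493.84 per year
Total per year = $3,147.48 + $6,339.00 + $2,493.84 = $11,980.32
Monthly = $11,980.32 ÷ 12 = $998.36

$998.36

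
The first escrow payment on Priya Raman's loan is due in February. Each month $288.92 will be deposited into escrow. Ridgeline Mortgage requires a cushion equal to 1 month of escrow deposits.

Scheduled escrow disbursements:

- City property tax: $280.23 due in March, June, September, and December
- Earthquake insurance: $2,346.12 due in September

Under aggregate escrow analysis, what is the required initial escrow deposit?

$1,164.37

Cushion = 1 × $288.92 = $288.92
Trial balance (start $0, +$288.92 each month, − disbursements):
  Feb: +$288.92 → $288.92
  Mar: +$288.92 − $280.23 → $297.61
  Apr: +$288.92 → $586.53
  May: +$288.92 → $875.45
  Jun: +$288.92 − $280.23 → $884.14
  Jul: +$288.92 → $1,173.06
  Aug: +$288.92 → $1,461.98
  Sep: +$288.92 − $2,626.35 → -$875.45
  Oct: +$288.92 → -$586.53
  Nov: +$288.92 → -$297.61
  Dec: +$288.92 − $280.23 → -$288.92
  Jan: +$288.92 → $0.00
Lowest trial balance = -$875.45 (Sep)
Initial deposit = cushion − low point = $288.92 − (-$875.45) = $1,164.37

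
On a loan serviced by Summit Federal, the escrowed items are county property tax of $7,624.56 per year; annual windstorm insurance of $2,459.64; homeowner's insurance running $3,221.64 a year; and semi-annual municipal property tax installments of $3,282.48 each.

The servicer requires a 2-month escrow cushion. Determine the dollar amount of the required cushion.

County property tax = $7,624.56
Windstorm insurance = $2,459.64
Homeowner's insurance = $3,221.64
Municipal property tax = $3,282.48 × 2 = $6,564.96
Total per year = $19,870.80
Monthly escrow = $19,870.80 / 12 = $1,655.90
Cushion = 2 × $1,655.90 = $3,311.80

$3,311.80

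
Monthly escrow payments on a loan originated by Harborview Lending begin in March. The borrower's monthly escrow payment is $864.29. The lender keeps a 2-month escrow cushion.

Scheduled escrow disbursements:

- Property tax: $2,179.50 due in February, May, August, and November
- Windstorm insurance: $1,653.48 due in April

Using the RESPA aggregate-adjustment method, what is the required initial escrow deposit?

$2,968.69

Cushion = 2 × $864.29 = $1,728.58
Trial balance (start $0, +$864.29 each month, − disbursements):
  Mar: +$864.29 → $864.29
  Apr: +$864.29 − $1,653.48 → $75.10
  May: +$864.29 − $2,179.50 → -$1,240.11
  Jun: +$864.29 → -$375.82
  Jul: +$864.29 → $488.47
  Aug: +$864.29 − $2,179.50 → -$826.74
  Sep: +$864.29 → $37.55
  Oct: +$864.29 → $901.84
  Nov: +$864.29 − $2,179.50 → -$413.37
  Dec: +$864.29 → $450.92
  Jan: +$864.29 → $1,315.21
  Feb: +$864.29 − $2,179.50 → $0.00
Lowest trial balance = -$1,240.11 (May)
Initial deposit = cushion − low point = $1,728.58 − (-$1,240.11) = $2,968.69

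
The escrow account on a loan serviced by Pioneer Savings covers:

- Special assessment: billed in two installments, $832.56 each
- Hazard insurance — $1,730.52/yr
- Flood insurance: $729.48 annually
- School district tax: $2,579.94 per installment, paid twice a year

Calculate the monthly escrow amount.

Special assessment = $832.56 × 2 = $1,665.12 annually
Hazard insurance = $1,730.52 annually
Flood insurance = $729.48 annually
School district tax = $2,579.94 × 2 = $5,159.88 annually
Yearly total = $1,665.12 + $1,730.52 + $729.48 + $5,159.88 = $9,285.00
Monthly escrow = $9,285.00 ÷ 12 = $773.75

$773.75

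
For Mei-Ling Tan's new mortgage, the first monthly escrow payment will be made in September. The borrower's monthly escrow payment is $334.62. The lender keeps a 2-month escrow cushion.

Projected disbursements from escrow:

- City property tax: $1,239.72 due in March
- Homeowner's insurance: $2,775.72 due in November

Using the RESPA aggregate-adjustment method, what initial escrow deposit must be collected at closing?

Cushion = 2 × $334.62 = $669.24
Trial balance (start $0, +$334.62 each month, − disbursements):
  Sep: +$334.62 → $334.62
  Oct: +$334.62 → $669.24
  Nov: +$334.62 − $2,775.72 → -$1,771.86
  Dec: +$334.62 → -$1,437.24
  Jan: +$334.62 → -$1,102.62
  Feb: +$334.62 → -$768.00
  Mar: +$334.62 − $1,239.72 → -$1,673.10
  Apr: +$334.62 → -$1,338.48
  May: +$334.62 → -$1,003.86
  Jun: +$334.62 → -$669.24
  Jul: +$334.62 → -$334.62
  Aug: +$334.62 → $0.00
Lowest trial balance = -$1,771.86 (Nov)
Initial deposit = cushion − low point = $669.24 − (-$1,771.86) = $2,441.10

$2,441.10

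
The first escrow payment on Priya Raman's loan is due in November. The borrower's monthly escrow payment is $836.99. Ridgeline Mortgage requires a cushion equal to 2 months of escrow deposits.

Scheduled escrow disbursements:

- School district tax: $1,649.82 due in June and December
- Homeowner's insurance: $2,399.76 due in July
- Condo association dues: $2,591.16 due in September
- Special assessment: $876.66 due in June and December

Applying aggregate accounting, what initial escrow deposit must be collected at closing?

Cushion = 2 × $836.99 = $1,673.98
Trial balance (start $0, +$836.99 each month, − disbursements):
  Nov: +$836.99 → $836.99
  Dec: +$836.99 − $2,526.48 → -$852.50
  Jan: +$836.99 → -$15.51
  Feb: +$836.99 → $821.48
  Mar: +$836.99 → $1,658.47
  Apr: +$836.99 → $2,495.46
  May: +$836.99 → $3,332.45
  Jun: +$836.99 − $2,526.48 → $1,642.96
  Jul: +$836.99 − $2,399.76 → $80.19
  Aug: +$836.99 → $917.18
  Sep: +$836.99 − $2,591.16 → -$836.99
  Oct: +$836.99 → $0.00
Lowest trial balance = -$852.50 (Dec)
Initial deposit = cushion − low point = $1,673.98 − (-$852.50) = $2,526.48

$2,526.48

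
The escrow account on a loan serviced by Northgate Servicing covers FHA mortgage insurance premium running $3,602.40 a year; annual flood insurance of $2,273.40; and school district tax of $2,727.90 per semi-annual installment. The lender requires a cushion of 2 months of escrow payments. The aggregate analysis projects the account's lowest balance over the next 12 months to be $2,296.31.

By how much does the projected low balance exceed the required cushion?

FHA mortgage insurance premium — $3,602.40
Flood insurance — $2,273.40
School district tax — $2,727.90 × 2 = $5,455.80
Total annual escrow = $3,602.40 + $2,273.40 + $5,455.80 = $11,331.60
Base monthly escrow = $11,331.60 / 12 = $944.30
Required cushion = 2 × $944.30 = $1,888.60
Surplus = $2,296.31 − $1,888.60 = $407.71

$407.71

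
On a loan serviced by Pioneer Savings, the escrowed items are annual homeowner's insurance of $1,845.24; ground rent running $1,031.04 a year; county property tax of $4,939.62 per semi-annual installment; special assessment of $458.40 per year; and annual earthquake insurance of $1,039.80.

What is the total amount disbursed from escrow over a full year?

Homeowner's insurance = $1,845.24 per year
Ground rent = $1,031.04 per year
County property tax = $4,939.62 × 2 = $9,879.24 per year
Special assessment = $458.40 per year
Earthquake insurance = $1,039.80 per year
Total annual escrow = $1,845.24 + $1,031.04 + $9,879.24 + $458.40 + $1,039.80 = $14,253.72

$14,253.72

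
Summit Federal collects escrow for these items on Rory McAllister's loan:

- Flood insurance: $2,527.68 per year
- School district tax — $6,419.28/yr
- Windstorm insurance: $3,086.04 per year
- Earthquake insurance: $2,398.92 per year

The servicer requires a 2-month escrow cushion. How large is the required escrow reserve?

$2,405.32

Flood insurance = $2,527.68 annually
School district tax = $6,419.28 annually
Windstorm insurance = $3,086.04 annually
Earthquake insurance = $2,398.92 annually
Combined annual = $14,431.92
Per month = $14,431.92 / 12 = $1,202.66
Cushion = 2 × $1,202.66 = $2,405.32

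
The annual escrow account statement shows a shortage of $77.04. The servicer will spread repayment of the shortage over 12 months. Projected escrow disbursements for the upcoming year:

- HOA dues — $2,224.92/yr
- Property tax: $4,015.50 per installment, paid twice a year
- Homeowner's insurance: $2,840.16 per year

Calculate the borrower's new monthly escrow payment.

$1,097.76

HOA dues = $2,224.92 annually
Property tax = $4,015.50 × 2 = $8,031.00 annually
Homeowner's insurance = $2,840.16 annually
Annual escrow total = $13,096.08
Monthly escrow = $13,096.08 ÷ 12 = $1,091.34
Monthly shortage recovery: $77.04 / 12 = $6.42
New monthly escrow = $1,091.34 + $6.42 = $1,097.76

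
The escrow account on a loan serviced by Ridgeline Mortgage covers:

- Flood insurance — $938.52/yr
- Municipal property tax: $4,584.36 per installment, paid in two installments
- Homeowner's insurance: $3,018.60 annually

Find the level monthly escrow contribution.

$1,093.82

Flood insurance: $938.52
Municipal property tax: $4,584.36 × 2 = $9,168.72
Homeowner's insurance: $3,018.60
Yearly total = $13,125.84
Per month = $13,125.84 ÷ 12 = $1,093.82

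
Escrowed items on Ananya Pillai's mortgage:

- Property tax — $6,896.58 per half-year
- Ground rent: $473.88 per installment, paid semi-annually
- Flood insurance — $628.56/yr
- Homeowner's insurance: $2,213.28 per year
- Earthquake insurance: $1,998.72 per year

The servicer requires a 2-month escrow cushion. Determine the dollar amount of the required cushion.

$3,263.58

Property tax: $6,896.58 × 2 = $13,793.16 annually
Ground rent: $473.88 × 2 = $947.76 annually
Flood insurance: $628.56 annually
Homeowner's insurance: $2,213.28 annually
Earthquake insurance: $1,998.72 annually
Combined annual = $13,793.16 + $947.76 + $628.56 + $2,213.28 + $1,998.72 = $19,581.48
Monthly = $19,581.48 / 12 = $1,631.79
Cushion = 2 × $1,631.79 = $3,263.58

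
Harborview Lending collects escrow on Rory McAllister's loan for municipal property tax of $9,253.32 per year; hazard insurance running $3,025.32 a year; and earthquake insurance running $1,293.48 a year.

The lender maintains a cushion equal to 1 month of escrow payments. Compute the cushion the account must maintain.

Municipal property tax: $9,253.32
Hazard insurance: $3,025.32
Earthquake insurance: $1,293.48
Annual escrow total = $13,572.12
Monthly = $13,572.12 / 12 = $1,131.01
Reserve = 1 × $1,131.01 = $1,131.01

$1,131.01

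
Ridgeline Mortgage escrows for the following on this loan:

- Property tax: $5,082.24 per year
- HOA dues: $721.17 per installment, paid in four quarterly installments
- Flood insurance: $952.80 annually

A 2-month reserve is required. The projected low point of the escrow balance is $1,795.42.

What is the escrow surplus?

Property tax — $5,082.24 annually
HOA dues — $721.17 × 4 = $2,884.68 annually
Flood insurance — $952.80 annually
Annual escrow total = $5,082.24 + $2,884.68 + $952.80 = $8,919.72
Monthly escrow = $8,919.72 ÷ 12 = $743.31
Required cushion = 2 × $743.31 = $1,486.62
Surplus = $1,795.42 − $1,486.62 = $308.80

$308.80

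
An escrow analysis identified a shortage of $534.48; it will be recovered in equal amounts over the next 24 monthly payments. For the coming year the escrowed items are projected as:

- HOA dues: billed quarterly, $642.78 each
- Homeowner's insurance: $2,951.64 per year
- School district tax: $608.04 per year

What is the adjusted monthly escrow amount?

HOA dues — $642.78 × 4 = $2,571.12/yr
Homeowner's insurance — $2,951.64/yr
School district tax — $608.04/yr
Total per year = $6,130.80
Monthly escrow = $6,130.80 / 12 = $510.90
Shortage spread = $534.48 ÷ 24 = $22.27/mo
New monthly escrow = $510.90 + $22.27 = $533.17

$533.17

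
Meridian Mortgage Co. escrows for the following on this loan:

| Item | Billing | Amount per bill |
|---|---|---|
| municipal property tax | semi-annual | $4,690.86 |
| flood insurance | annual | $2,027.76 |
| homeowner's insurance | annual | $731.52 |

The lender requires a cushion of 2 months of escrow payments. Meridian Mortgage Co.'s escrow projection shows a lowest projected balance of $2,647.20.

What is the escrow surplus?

Municipal property tax — $4,690.86 × 2 = $9,381.72
Flood insurance — $2,027.76
Homeowner's insurance — $731.52
Annual escrow total = $9,381.72 + $2,027.76 + $731.52 = $12,141.00
Base monthly escrow = $12,141.00 / 12 = $1,011.75
Cushion = 2 × $1,011.75 = $2,023.50
Surplus = $2,647.20 − $2,023.50 = $623.70

$623.70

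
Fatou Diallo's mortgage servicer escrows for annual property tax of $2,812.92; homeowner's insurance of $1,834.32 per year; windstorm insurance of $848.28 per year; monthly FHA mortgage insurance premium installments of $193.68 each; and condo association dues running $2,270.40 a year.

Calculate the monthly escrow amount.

$840.84

Property tax: $2,812.92 annually
Homeowner's insurance: $1,834.32 annually
Windstorm insurance: $848.28 annually
FHA mortgage insurance premium: $193.68 × 12 = $2,324.16 annually
Condo association dues: $2,270.40 annually
Total annual escrow = $2,812.92 + $1,834.32 + $848.28 + $2,324.16 + $2,270.40 = $10,090.08
Monthly = $10,090.08 / 12 = $840.84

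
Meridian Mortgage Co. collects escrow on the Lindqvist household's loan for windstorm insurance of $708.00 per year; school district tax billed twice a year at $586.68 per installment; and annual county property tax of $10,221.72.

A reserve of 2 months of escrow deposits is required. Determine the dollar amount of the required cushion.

$2,017.18

Windstorm insurance — $708.00/yr
School district tax — $586.68 × 2 = $1,173.36/yr
County property tax — $10,221.72/yr
Yearly total = $708.00 + $1,173.36 + $10,221.72 = $12,103.08
Base monthly escrow = $12,103.08 / 12 = $1,008.59
Reserve = 2 × $1,008.59 = $2,017.18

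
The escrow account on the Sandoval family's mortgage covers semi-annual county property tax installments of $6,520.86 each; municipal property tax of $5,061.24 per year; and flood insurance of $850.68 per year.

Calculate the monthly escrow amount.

County property tax: $6,520.86 × 2 = $13,041.72
Municipal property tax: $5,061.24
Flood insurance: $850.68
Annual escrow total = $13,041.72 + $5,061.24 + $850.68 = $18,953.64
Monthly escrow = $18,953.64 ÷ 12 = $1,579.47

$1,579.47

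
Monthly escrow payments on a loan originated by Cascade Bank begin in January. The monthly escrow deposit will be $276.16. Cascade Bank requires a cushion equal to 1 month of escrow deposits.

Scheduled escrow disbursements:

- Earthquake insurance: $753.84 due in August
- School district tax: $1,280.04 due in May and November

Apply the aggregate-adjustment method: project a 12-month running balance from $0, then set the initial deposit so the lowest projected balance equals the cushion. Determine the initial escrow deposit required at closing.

Cushion = 1 × $276.16 = $276.16
Trial balance (start $0, +$276.16 each month, − disbursements):
  Jan: +$276.16 → $276.16
  Feb: +$276.16 → $552.32
  Mar: +$276.16 → $828.48
  Apr: +$276.16 → $1,104.64
  May: +$276.16 − $1,280.04 → $100.76
  Jun: +$276.16 → $376.92
  Jul: +$276.16 → $653.08
  Aug: +$276.16 − $753.84 → $175.40
  Sep: +$276.16 → $451.56
  Oct: +$276.16 → $727.72
  Nov: +$276.16 − $1,280.04 → -$276.16
  Dec: +$276.16 → $0.00
Lowest trial balance = -$276.16 (Nov)
Initial deposit = cushion − low point = $276.16 − (-$276.16) = $552.32

$552.32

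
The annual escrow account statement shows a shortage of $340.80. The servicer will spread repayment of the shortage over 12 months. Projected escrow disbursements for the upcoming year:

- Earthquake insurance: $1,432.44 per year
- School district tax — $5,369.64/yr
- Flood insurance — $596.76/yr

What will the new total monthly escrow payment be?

Earthquake insurance: $1,432.44/yr
School district tax: $5,369.64/yr
Flood insurance: $596.76/yr
Total per year = $7,398.84
Per month = $7,398.84 / 12 = $616.57
Shortage per month = $340.80 / 12 = $28.40
New monthly escrow = $616.57 + $28.40 = $644.97

$644.97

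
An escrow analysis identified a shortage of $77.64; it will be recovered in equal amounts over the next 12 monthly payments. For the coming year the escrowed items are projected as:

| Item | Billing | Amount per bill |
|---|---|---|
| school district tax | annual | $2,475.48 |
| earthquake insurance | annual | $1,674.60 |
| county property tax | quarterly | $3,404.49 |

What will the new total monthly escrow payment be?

$1,487.14

School district tax = $2,475.48 per year
Earthquake insurance = $1,674.60 per year
County property tax = $3,404.49 × 4 = $13,617.96 per year
Annual escrow total = $2,475.48 + $1,674.60 + $13,617.96 = $17,768.04
Base monthly escrow = $17,768.04 ÷ 12 = $1,480.67
Shortage per month = $77.64 / 12 = $6.47
New monthly escrow = $1,480.67 + $6.47 = $1,487.14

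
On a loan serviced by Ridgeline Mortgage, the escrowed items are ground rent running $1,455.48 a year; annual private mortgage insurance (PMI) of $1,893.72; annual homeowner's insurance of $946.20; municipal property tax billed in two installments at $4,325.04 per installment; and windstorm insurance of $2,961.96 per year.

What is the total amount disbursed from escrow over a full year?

$15,907.44

Ground rent — $1,455.48 per year
Private mortgage insurance (PMI) — $1,893.72 per year
Homeowner's insurance — $946.20 per year
Municipal property tax — $4,325.04 × 2 = $8,650.08 per year
Windstorm insurance — $2,961.96 per year
Total per year = $1,455.48 + $1,893.72 + $946.20 + $8,650.08 + $2,961.96 = $15,907.44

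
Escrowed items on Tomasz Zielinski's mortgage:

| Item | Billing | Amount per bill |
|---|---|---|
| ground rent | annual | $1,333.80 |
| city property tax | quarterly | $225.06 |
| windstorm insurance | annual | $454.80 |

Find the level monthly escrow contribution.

$224.07

Ground rent: $1,333.80/yr
City property tax: $225.06 × 4 = $900.24/yr
Windstorm insurance: $454.80/yr
Total annual escrow = $1,333.80 + $900.24 + $454.80 = $2,688.84
Monthly escrow = $2,688.84 ÷ 12 = $224.07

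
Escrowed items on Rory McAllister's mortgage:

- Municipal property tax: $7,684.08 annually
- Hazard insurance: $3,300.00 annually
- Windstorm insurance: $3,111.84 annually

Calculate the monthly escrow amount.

Municipal property tax — $7,684.08/yr
Hazard insurance — $3,300.00/yr
Windstorm insurance — $3,111.84/yr
Annual escrow total = $14,095.92
Base monthly escrow = $14,095.92 ÷ 12 = $1,174.66

$1,174.66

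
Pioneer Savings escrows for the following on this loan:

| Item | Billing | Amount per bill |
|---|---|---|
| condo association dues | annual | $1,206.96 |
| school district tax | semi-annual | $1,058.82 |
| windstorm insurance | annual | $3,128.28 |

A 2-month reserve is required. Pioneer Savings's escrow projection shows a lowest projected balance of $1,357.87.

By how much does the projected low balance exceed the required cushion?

Condo association dues: $1,206.96 annually
School district tax: $1,058.82 × 2 = $2,117.64 annually
Windstorm insurance: $3,128.28 annually
Combined annual = $1,206.96 + $2,117.64 + $3,128.28 = $6,452.88
Monthly = $6,452.88 / 12 = $537.74
Required cushion = 2 × $537.74 = $1,075.48
Excess over cushion: $1,357.87 − $1,075.48 = $282.39

$282.39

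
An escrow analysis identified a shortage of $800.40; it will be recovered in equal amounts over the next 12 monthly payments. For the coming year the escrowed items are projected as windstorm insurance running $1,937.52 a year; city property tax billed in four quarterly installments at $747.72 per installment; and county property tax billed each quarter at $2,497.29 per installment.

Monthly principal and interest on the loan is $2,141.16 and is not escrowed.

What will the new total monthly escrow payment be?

Windstorm insurance: $1,937.52/yr
City property tax: $747.72 × 4 = $2,990.88/yr
County property tax: $2,497.29 × 4 = $9,989.16/yr
Total per year = $1,937.52 + $2,990.88 + $9,989.16 = $14,917.56
Per month = $14,917.56 ÷ 12 = $1,243.13
Monthly shortage recovery: $800.40 / 12 = $66.70
New monthly escrow = $1,243.13 + $66.70 = $1,309.83

$1,309.83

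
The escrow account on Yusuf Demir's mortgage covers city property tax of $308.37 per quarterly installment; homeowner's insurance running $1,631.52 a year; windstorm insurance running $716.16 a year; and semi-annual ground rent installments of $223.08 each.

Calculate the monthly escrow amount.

City property tax = $308.37 × 4 = $1,233.48 annually
Homeowner's insurance = $1,631.52 annually
Windstorm insurance = $716.16 annually
Ground rent = $223.08 × 2 = $446.16 annually
Yearly total = $4,027.32
Base monthly escrow = $4,027.32 / 12 = $335.61

$335.61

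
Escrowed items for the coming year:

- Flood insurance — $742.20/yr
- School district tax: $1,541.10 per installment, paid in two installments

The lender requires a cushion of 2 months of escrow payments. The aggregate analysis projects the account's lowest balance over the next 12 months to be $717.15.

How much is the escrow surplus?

Flood insurance = $742.20 annually
School district tax = $1,541.10 × 2 = $3,082.20 annually
Yearly total = $3,824.40
Monthly escrow = $3,824.40 / 12 = $318.70
Required cushion = 2 × $318.70 = $637.40
Excess over cushion: $717.15 − $637.40 = $79.75

$79.75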